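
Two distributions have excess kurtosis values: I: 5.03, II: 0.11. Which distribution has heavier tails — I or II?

I

Higher excess kurtosis ⇒ heavier tails relative to the normal distribution.
5.03 vs 0.11: the larger is 5.03, so I has heavier tails.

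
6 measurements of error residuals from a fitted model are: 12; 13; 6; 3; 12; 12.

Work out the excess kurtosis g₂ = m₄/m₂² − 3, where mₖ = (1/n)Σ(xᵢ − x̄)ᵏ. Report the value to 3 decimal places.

x̄ = 9.6667
Σ(xᵢ − x̄)² = 85.3333 ⇒ m₂ = 14.22222
Σ(xᵢ − x̄)⁴ = 2368.4444 ⇒ m₄ = 394.74074
m₂² = 202.27160
g₂ = m₄/m₂² − 3 = 1.95154 − 3 ≈ -1.048

-1.048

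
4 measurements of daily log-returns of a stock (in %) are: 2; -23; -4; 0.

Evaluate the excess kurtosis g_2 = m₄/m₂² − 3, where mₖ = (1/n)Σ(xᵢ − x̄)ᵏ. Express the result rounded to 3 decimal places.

x̄ = -6.2500
Σ(xᵢ − x̄)² = 392.7500 ⇒ m₂ = 98.18750
Σ(xᵢ − x̄)⁴ = 84899.3281 ⇒ m₄ = 21224.83203
m₂² = 9640.78516
g_2 = m₄/m₂² − 3 = 2.20157 − 3 ≈ -0.798

-0.798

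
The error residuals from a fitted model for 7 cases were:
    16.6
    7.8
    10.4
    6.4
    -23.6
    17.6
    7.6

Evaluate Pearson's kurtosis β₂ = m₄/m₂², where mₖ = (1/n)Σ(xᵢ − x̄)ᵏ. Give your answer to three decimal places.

x̄ = 6.1143
Σ(xᵢ − x̄)² = 1148.3086 ⇒ m₂ = 164.04408
Σ(xᵢ − x̄)⁴ = 809423.5592 ⇒ m₄ = 115631.93703
m₂² = 26910.46072
β₂ = m₄/m₂² = 115631.93703 / 26910.46072 ≈ 4.297

4.297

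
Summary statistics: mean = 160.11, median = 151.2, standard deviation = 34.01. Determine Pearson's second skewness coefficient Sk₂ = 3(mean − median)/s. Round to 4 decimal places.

0.7859

Sk₂ = 3(160.11 − 151.2) / 34.01 = 3 × 8.9100 / 34.01
    = 26.7300 / 34.01 ≈ 0.7859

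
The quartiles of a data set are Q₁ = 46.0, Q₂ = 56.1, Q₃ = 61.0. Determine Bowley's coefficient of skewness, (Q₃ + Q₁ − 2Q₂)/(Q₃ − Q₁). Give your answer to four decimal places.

-0.3467

numerator: Q₃ + Q₁ − 2Q₂ = 61.0 + 46.0 − 2×56.1 = -5.2000
denominator: Q₃ − Q₁ = 61.0 − 46.0 = 15.0000
Bowley skewness = -5.2000 / 15.0000 ≈ -0.3467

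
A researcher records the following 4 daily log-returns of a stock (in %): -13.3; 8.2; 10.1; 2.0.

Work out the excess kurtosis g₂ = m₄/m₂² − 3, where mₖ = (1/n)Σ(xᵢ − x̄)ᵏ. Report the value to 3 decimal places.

x̄ = 1.7500
Σ(xᵢ − x̄)² = 337.8900 ⇒ m₂ = 84.47250
Σ(xᵢ − x̄)⁴ = 57895.3814 ⇒ m₄ = 14473.84536
m₂² = 7135.60326
g₂ = m₄/m₂² − 3 = 2.02840 − 3 ≈ -0.972

-0.972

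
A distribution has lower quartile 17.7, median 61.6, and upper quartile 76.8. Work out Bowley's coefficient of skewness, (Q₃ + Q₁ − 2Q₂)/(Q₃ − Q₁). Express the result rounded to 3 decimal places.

numerator: Q₃ + Q₁ − 2Q₂ = 76.8 + 17.7 − 2×61.6 = -28.7000
denominator: Q₃ − Q₁ = 76.8 − 17.7 = 59.1000
Bowley skewness = -28.7000 / 59.1000 ≈ -0.486

-0.486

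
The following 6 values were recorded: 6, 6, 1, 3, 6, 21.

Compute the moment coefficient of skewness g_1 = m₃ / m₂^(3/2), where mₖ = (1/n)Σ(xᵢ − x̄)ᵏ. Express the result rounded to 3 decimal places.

1.440

x̄ = (6 + 6 + 1 + 3 + 6 + 21) / 6 = 7.1667
deviations (xᵢ − x̄): -1.1667, -1.1667, -6.1667, -4.1667, -1.1667, 13.8333
Σ(xᵢ − x̄)² = 250.8333 ⇒ m₂ = 250.8333/6 = 41.80556
Σ(xᵢ − x̄)³ = 2335.5556 ⇒ m₃ = 2335.5556/6 = 389.25926
m₂^(3/2) = 41.80556^(1.5) = 270.30308
g_1 = m₃ / m₂^(3/2) = 389.25926 / 270.30308 ≈ 1.440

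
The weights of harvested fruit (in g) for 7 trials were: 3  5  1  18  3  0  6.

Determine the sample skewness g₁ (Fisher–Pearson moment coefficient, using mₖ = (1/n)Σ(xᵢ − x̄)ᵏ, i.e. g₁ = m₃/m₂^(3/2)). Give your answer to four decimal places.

1.5519

x̄ = (3 + 5 + 1 + 18 + 3 + 0 + 6) / 7 = 5.1429
deviations (xᵢ − x̄): -2.1429, -0.1429, -4.1429, 12.8571, -2.1429, -5.1429, 0.8571
Σ(xᵢ − x̄)² = 218.8571 ⇒ m₂ = 218.8571/7 = 31.26531
Σ(xᵢ − x̄)³ = 1899.1837 ⇒ m₃ = 1899.1837/7 = 271.31195
m₂^(3/2) = 31.26531^(1.5) = 174.82117
g₁ = m₃ / m₂^(3/2) = 271.31195 / 174.82117 ≈ 1.5519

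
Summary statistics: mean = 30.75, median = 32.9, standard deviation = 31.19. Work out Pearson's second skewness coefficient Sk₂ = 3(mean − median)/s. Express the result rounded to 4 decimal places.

-0.2068

Sk₂ = 3(30.75 − 32.9) / 31.19 = 3 × -2.1500 / 31.19
    = -6.4500 / 31.19 ≈ -0.2068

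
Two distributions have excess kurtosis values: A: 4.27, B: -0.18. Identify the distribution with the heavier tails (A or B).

Higher excess kurtosis ⇒ heavier tails relative to the normal distribution.
4.27 vs -0.18: the larger is 4.27, so A has heavier tails. (A is leptokurtic — heavier-than-normal tails; the other is platykurtic.)

A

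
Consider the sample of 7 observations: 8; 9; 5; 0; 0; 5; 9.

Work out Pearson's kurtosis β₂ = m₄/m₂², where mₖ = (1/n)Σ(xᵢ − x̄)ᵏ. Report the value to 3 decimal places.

1.618

x̄ = 5.1429
Σ(xᵢ − x̄)² = 90.8571 ⇒ m₂ = 12.97959
Σ(xᵢ − x̄)⁴ = 1908.4198 ⇒ m₄ = 272.63140
m₂² = 168.46980
β₂ = m₄/m₂² = 272.63140 / 168.46980 ≈ 1.618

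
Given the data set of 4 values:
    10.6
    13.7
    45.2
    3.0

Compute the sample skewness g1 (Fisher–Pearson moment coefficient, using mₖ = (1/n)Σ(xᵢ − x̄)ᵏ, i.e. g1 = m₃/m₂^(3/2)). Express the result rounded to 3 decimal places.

0.949

x̄ = (10.6 + 13.7 + 45.2 + 3.0) / 4 = 18.1250
deviations (xᵢ − x̄): -7.5250, -4.4250, 27.0750, -15.1250
Σ(xᵢ − x̄)² = 1038.0275 ⇒ m₂ = 1038.0275/4 = 259.50688
Σ(xᵢ − x̄)³ = 15874.6489 ⇒ m₃ = 15874.6489/4 = 3968.66222
m₂^(3/2) = 259.50688^(1.5) = 4180.45258
g1 = m₃ / m₂^(3/2) = 3968.66222 / 4180.45258 ≈ 0.949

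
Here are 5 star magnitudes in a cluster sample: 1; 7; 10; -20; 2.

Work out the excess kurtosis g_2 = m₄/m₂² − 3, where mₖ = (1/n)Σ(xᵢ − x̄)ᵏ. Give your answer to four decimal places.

-0.1911

x̄ = 0.0000
Σ(xᵢ − x̄)² = 554.0000 ⇒ m₂ = 110.80000
Σ(xᵢ − x̄)⁴ = 172418.0000 ⇒ m₄ = 34483.60000
m₂² = 12276.64000
g_2 = m₄/m₂² − 3 = 2.80888 − 3 ≈ -0.1911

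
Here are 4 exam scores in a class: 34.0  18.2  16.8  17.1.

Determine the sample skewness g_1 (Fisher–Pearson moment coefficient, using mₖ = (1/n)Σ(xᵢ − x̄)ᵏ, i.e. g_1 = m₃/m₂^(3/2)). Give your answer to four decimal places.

x̄ = (34.0 + 18.2 + 16.8 + 17.1) / 4 = 21.5250
deviations (xᵢ − x̄): 12.4750, -3.3250, -4.7250, -4.4250
Σ(xᵢ − x̄)² = 208.5875 ⇒ m₂ = 208.5875/4 = 52.14688
Σ(xᵢ − x̄)³ = 1712.5369 ⇒ m₃ = 1712.5369/4 = 428.13422
m₂^(3/2) = 52.14688^(1.5) = 376.56715
g_1 = m₃ / m₂^(3/2) = 428.13422 / 376.56715 ≈ 1.1369

1.1369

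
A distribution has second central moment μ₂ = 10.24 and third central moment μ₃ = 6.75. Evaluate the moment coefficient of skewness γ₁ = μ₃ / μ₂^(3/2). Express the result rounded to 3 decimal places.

σ = √μ₂ = √10.24 = 3.20000
σ³ = μ₂^(3/2) = 32.76800
γ₁ = μ₃/σ³ = 6.75 / 32.76800 ≈ 0.206

0.206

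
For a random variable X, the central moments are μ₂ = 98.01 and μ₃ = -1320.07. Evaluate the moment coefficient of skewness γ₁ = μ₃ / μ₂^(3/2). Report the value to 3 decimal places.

-1.360

σ = √μ₂ = √98.01 = 9.90000
σ³ = μ₂^(3/2) = 970.29900
γ₁ = μ₃/σ³ = -1320.07 / 970.29900 ≈ -1.360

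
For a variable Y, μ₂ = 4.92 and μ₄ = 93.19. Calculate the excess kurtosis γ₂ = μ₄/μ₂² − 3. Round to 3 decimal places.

μ₂² = 4.92² = 24.20640
μ₄/μ₂² = 93.19 / 24.20640 = 3.84981
γ₂ = 3.84981 − 3 ≈ 0.850

0.850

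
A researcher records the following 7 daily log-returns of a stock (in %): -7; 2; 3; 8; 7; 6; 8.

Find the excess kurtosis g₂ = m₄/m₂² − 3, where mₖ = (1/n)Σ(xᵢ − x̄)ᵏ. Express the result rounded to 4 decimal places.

x̄ = 3.8571
Σ(xᵢ − x̄)² = 170.8571 ⇒ m₂ = 24.40816
Σ(xᵢ − x̄)⁴ = 14615.3586 ⇒ m₄ = 2087.90837
m₂² = 595.75843
g₂ = m₄/m₂² − 3 = 3.50462 − 3 ≈ 0.5046

0.5046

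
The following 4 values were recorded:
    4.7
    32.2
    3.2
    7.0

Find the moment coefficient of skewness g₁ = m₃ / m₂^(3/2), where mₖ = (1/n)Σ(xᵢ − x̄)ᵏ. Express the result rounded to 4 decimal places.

1.1103

x̄ = (4.7 + 32.2 + 3.2 + 7.0) / 4 = 11.7750
deviations (xᵢ − x̄): -7.0750, 20.4250, -8.5750, -4.7750
Σ(xᵢ − x̄)² = 563.5675 ⇒ m₂ = 563.5675/4 = 140.89188
Σ(xᵢ − x̄)³ = 7427.3726 ⇒ m₃ = 7427.3726/4 = 1856.84316
m₂^(3/2) = 140.89188^(1.5) = 1672.35673
g₁ = m₃ / m₂^(3/2) = 1856.84316 / 1672.35673 ≈ 1.1103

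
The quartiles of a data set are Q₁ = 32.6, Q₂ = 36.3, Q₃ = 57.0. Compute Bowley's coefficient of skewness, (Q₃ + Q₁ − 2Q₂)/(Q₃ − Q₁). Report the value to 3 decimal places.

0.697

numerator: Q₃ + Q₁ − 2Q₂ = 57.0 + 32.6 − 2×36.3 = 17.0000
denominator: Q₃ − Q₁ = 57.0 − 32.6 = 24.4000
Bowley skewness = 17.0000 / 24.4000 ≈ 0.697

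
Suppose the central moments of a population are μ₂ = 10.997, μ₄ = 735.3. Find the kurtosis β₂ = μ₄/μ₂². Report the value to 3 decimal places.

μ₂² = 10.997² = 120.93401
μ₄/μ₂² = 735.3 / 120.93401 = 6.08018
β₂ ≈ 6.080

6.080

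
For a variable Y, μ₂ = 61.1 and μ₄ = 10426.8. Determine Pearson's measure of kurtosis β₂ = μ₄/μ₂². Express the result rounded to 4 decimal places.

2.7930

μ₂² = 61.1² = 3733.21000
μ₄/μ₂² = 10426.8 / 3733.21000 = 2.79299
β₂ ≈ 2.7930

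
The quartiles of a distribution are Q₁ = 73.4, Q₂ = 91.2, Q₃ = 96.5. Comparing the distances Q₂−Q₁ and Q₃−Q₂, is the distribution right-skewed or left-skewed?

Q₂ − Q₁ = 17.8;  Q₃ − Q₂ = 5.3
Q₂ − Q₁ > Q₃ − Q₂ ⇒ the lower half is more spread out ⇒ left-skewed.

left-skewed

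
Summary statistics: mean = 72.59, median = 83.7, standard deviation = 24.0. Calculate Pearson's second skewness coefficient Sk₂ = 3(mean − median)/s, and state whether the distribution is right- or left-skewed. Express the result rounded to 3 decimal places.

-1.389, left-skewed

Sk₂ = 3(72.59 − 83.7) / 24.0 = 3 × -11.1100 / 24.0
    = -33.3300 / 24.0 ≈ -1.389
Sk₂ < 0 ⇒ mean < median ⇒ left-skewed (negative skew).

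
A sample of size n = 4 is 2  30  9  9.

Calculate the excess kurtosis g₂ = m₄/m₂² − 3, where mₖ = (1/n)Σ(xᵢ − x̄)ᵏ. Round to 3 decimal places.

x̄ = 12.5000
Σ(xᵢ − x̄)² = 441.0000 ⇒ m₂ = 110.25000
Σ(xᵢ − x̄)⁴ = 106244.2500 ⇒ m₄ = 26561.06250
m₂² = 12155.06250
g₂ = m₄/m₂² − 3 = 2.18519 − 3 ≈ -0.815

-0.815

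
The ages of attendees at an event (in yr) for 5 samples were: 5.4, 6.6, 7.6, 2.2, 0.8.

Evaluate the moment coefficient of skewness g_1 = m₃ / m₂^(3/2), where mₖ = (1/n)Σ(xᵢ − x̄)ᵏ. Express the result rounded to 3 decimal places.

x̄ = (5.4 + 6.6 + 7.6 + 2.2 + 0.8) / 5 = 4.5200
deviations (xᵢ − x̄): 0.8800, 2.0800, 3.0800, -2.3200, -3.7200
Σ(xᵢ − x̄)² = 33.8080 ⇒ m₂ = 33.8080/5 = 6.76160
Σ(xᵢ − x̄)³ = -25.0675 ⇒ m₃ = -25.0675/5 = -5.01350
m₂^(3/2) = 6.76160^(1.5) = 17.58224
g_1 = m₃ / m₂^(3/2) = -5.01350 / 17.58224 ≈ -0.285

-0.285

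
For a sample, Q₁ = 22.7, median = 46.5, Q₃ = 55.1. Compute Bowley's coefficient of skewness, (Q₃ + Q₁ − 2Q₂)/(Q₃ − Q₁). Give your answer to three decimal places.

-0.469

numerator: Q₃ + Q₁ − 2Q₂ = 55.1 + 22.7 − 2×46.5 = -15.2000
denominator: Q₃ − Q₁ = 55.1 − 22.7 = 32.4000
Bowley skewness = -15.2000 / 32.4000 ≈ -0.469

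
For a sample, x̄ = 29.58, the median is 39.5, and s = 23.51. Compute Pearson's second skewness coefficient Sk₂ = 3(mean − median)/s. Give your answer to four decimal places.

-1.2658

Sk₂ = 3(29.58 − 39.5) / 23.51 = 3 × -9.9200 / 23.51
    = -29.7600 / 23.51 ≈ -1.2658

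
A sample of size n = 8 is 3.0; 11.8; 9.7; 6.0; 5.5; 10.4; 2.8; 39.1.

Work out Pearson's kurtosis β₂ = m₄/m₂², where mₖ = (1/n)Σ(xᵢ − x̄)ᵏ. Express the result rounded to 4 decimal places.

x̄ = 11.0375
Σ(xᵢ − x̄)² = 978.7788 ⇒ m₂ = 122.34734
Σ(xᵢ − x̄)⁴ = 630528.1764 ⇒ m₄ = 78816.02206
m₂² = 14968.87252
β₂ = m₄/m₂² = 78816.02206 / 14968.87252 ≈ 5.2653

5.2653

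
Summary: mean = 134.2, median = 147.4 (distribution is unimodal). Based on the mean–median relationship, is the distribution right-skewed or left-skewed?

left-skewed

mean − median = 134.2 − 147.4 = -13.2
mean < median ⇒ the longer tail is on the left ⇒ left-skewed (negatively skewed).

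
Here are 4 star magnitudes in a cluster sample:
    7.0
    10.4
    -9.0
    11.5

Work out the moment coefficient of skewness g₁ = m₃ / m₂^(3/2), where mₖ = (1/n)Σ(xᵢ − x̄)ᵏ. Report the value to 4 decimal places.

x̄ = (7.0 + 10.4 - 9.0 + 11.5) / 4 = 4.9750
deviations (xᵢ − x̄): 2.0250, 5.4250, -13.9750, 6.5250
Σ(xᵢ − x̄)² = 271.4075 ⇒ m₂ = 271.4075/4 = 67.85188
Σ(xᵢ − x̄)³ = -2283.5554 ⇒ m₃ = -2283.5554/4 = -570.88884
m₂^(3/2) = 67.85188^(1.5) = 558.91116
g₁ = m₃ / m₂^(3/2) = -570.88884 / 558.91116 ≈ -1.0214

-1.0214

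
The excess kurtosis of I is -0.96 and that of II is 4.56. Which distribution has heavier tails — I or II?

II

Higher excess kurtosis ⇒ heavier tails relative to the normal distribution.
-0.96 vs 4.56: the larger is 4.56, so II has heavier tails. (II is leptokurtic — heavier-than-normal tails; the other is platykurtic.)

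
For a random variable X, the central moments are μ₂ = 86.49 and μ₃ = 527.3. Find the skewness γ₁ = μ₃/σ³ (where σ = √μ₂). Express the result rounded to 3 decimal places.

0.656

σ = √μ₂ = √86.49 = 9.30000
σ³ = μ₂^(3/2) = 804.35700
γ₁ = μ₃/σ³ = 527.3 / 804.35700 ≈ 0.656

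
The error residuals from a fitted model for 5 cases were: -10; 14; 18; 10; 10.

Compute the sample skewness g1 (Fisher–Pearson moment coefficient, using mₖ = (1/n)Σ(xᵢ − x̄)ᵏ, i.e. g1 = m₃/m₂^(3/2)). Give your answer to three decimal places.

x̄ = (-10 + 14 + 18 + 10 + 10) / 5 = 8.4000
deviations (xᵢ − x̄): -18.4000, 5.6000, 9.6000, 1.6000, 1.6000
Σ(xᵢ − x̄)² = 467.2000 ⇒ m₂ = 467.2000/5 = 93.44000
Σ(xᵢ − x̄)³ = -5160.9600 ⇒ m₃ = -5160.9600/5 = -1032.19200
m₂^(3/2) = 93.44000^(1.5) = 903.23185
g1 = m₃ / m₂^(3/2) = -1032.19200 / 903.23185 ≈ -1.143

-1.143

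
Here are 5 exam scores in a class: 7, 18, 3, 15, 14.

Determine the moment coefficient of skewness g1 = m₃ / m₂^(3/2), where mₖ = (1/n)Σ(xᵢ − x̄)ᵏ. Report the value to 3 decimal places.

-0.385

x̄ = (7 + 18 + 3 + 15 + 14) / 5 = 11.4000
deviations (xᵢ − x̄): -4.4000, 6.6000, -8.4000, 3.6000, 2.6000
Σ(xᵢ − x̄)² = 153.2000 ⇒ m₂ = 153.2000/5 = 30.64000
Σ(xᵢ − x̄)³ = -326.1600 ⇒ m₃ = -326.1600/5 = -65.23200
m₂^(3/2) = 30.64000^(1.5) = 169.60285
g1 = m₃ / m₂^(3/2) = -65.23200 / 169.60285 ≈ -0.385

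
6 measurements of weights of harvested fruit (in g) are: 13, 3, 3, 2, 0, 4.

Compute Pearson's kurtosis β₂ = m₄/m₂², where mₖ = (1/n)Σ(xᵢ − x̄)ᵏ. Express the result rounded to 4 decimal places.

3.6401

x̄ = 4.1667
Σ(xᵢ − x̄)² = 102.8333 ⇒ m₂ = 17.13889
Σ(xᵢ − x̄)⁴ = 6415.4861 ⇒ m₄ = 1069.24769
m₂² = 293.74151
β₂ = m₄/m₂² = 1069.24769 / 293.74151 ≈ 3.6401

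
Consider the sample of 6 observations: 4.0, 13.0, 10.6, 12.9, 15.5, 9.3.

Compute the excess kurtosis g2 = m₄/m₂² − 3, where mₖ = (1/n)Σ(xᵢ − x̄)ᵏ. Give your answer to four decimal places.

x̄ = 10.8833
Σ(xᵢ − x̄)² = 79.8283 ⇒ m₂ = 13.30472
Σ(xᵢ − x̄)⁴ = 2742.0649 ⇒ m₄ = 457.01081
m₂² = 177.01563
g2 = m₄/m₂² − 3 = 2.58175 − 3 ≈ -0.4182

-0.4182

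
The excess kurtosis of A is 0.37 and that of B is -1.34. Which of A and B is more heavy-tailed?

A

Higher excess kurtosis ⇒ heavier tails relative to the normal distribution.
0.37 vs -1.34: the larger is 0.37, so A has heavier tails. (A is leptokurtic — heavier-than-normal tails; the other is platykurtic.)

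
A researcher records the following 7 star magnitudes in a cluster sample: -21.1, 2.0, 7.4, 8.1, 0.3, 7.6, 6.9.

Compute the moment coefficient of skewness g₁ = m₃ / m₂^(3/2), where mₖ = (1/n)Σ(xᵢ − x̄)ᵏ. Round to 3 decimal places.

-1.706

x̄ = (-21.1 + 2.0 + 7.4 + 8.1 + 0.3 + 7.6 + 6.9) / 7 = 1.6000
deviations (xᵢ − x̄): -22.7000, 0.4000, 5.8000, 6.5000, -1.3000, 6.0000, 5.3000
Σ(xᵢ − x̄)² = 657.1200 ⇒ m₂ = 657.1200/7 = 93.87429
Σ(xᵢ − x̄)³ = -10864.6020 ⇒ m₃ = -10864.6020/7 = -1552.08600
m₂^(3/2) = 93.87429^(1.5) = 909.53616
g₁ = m₃ / m₂^(3/2) = -1552.08600 / 909.53616 ≈ -1.706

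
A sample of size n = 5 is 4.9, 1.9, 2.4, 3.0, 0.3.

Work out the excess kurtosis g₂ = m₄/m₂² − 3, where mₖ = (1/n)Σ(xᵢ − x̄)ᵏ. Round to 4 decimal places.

-0.7442

x̄ = 2.5000
Σ(xᵢ − x̄)² = 11.2200 ⇒ m₂ = 2.24400
Σ(xᵢ − x̄)⁴ = 56.7954 ⇒ m₄ = 11.35908
m₂² = 5.03554
g₂ = m₄/m₂² − 3 = 2.25578 − 3 ≈ -0.7442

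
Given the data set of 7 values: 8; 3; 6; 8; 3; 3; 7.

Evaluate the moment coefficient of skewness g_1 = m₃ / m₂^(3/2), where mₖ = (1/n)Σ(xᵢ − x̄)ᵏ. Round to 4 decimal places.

x̄ = (8 + 3 + 6 + 8 + 3 + 3 + 7) / 7 = 5.4286
deviations (xᵢ − x̄): 2.5714, -2.4286, 0.5714, 2.5714, -2.4286, -2.4286, 1.5714
Σ(xᵢ − x̄)² = 33.7143 ⇒ m₂ = 33.7143/7 = 4.81633
Σ(xᵢ − x̄)³ = -4.8980 ⇒ m₃ = -4.8980/7 = -0.69971
m₂^(3/2) = 4.81633^(1.5) = 10.56997
g_1 = m₃ / m₂^(3/2) = -0.69971 / 10.56997 ≈ -0.0662

-0.0662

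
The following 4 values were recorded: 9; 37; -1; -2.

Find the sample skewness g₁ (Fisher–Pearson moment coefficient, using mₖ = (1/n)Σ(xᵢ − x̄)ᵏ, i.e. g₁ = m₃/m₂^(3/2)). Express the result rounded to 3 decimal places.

0.920

x̄ = (9 + 37 - 1 - 2) / 4 = 10.7500
deviations (xᵢ − x̄): -1.7500, 26.2500, -11.7500, -12.7500
Σ(xᵢ − x̄)² = 992.7500 ⇒ m₂ = 992.7500/4 = 248.18750
Σ(xᵢ − x̄)³ = 14387.6250 ⇒ m₃ = 14387.6250/4 = 3596.90625
m₂^(3/2) = 248.18750^(1.5) = 3909.93787
g₁ = m₃ / m₂^(3/2) = 3596.90625 / 3909.93787 ≈ 0.920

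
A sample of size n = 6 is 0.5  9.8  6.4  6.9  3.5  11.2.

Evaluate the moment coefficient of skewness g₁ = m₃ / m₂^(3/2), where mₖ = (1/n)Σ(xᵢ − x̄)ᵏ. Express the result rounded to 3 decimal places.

-0.269

x̄ = (0.5 + 9.8 + 6.4 + 6.9 + 3.5 + 11.2) / 6 = 6.3833
deviations (xᵢ − x̄): -5.8833, 3.4167, 0.0167, 0.5167, -2.8833, 4.8167
Σ(xᵢ − x̄)² = 78.0683 ⇒ m₂ = 78.0683/6 = 13.01139
Σ(xᵢ − x̄)³ = -75.8436 ⇒ m₃ = -75.8436/6 = -12.64059
m₂^(3/2) = 13.01139^(1.5) = 46.93377
g₁ = m₃ / m₂^(3/2) = -12.64059 / 46.93377 ≈ -0.269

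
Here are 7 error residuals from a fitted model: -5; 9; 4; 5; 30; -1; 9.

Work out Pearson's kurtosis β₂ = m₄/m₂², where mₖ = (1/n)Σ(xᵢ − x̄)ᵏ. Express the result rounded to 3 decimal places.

3.585

x̄ = 7.2857
Σ(xᵢ − x̄)² = 757.4286 ⇒ m₂ = 108.20408
Σ(xᵢ − x̄)⁴ = 293849.6968 ⇒ m₄ = 41978.52811
m₂² = 11708.12328
β₂ = m₄/m₂² = 41978.52811 / 11708.12328 ≈ 3.585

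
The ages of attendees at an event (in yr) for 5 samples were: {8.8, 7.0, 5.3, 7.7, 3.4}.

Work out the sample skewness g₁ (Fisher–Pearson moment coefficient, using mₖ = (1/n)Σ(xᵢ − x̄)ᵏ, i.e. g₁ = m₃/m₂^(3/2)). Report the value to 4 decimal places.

-0.4170

x̄ = (8.8 + 7.0 + 5.3 + 7.7 + 3.4) / 5 = 6.4400
deviations (xᵢ − x̄): 2.3600, 0.5600, -1.1400, 1.2600, -3.0400
Σ(xᵢ − x̄)² = 18.0120 ⇒ m₂ = 18.0120/5 = 3.60240
Σ(xᵢ − x̄)³ = -14.2558 ⇒ m₃ = -14.2558/5 = -2.85115
m₂^(3/2) = 3.60240^(1.5) = 6.83735
g₁ = m₃ / m₂^(3/2) = -2.85115 / 6.83735 ≈ -0.4170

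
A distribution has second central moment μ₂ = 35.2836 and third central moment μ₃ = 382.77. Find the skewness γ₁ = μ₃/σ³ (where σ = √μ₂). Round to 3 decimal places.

σ = √μ₂ = √35.2836 = 5.94000
σ³ = μ₂^(3/2) = 209.58458
γ₁ = μ₃/σ³ = 382.77 / 209.58458 ≈ 1.826

1.826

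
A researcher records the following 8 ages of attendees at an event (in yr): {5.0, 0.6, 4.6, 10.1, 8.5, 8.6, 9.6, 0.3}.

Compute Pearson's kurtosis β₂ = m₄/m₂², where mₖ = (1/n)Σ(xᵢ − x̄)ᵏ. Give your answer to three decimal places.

x̄ = 5.9125
Σ(xᵢ − x̄)² = 107.3288 ⇒ m₂ = 13.41609
Σ(xᵢ − x̄)⁴ = 2381.8089 ⇒ m₄ = 297.72611
m₂² = 179.99157
β₂ = m₄/m₂² = 297.72611 / 179.99157 ≈ 1.654

1.654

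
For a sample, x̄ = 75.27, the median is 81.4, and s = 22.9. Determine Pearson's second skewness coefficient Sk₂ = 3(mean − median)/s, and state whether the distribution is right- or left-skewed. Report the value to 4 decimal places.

-0.8031, left-skewed

Sk₂ = 3(75.27 − 81.4) / 22.9 = 3 × -6.1300 / 22.9
    = -18.3900 / 22.9 ≈ -0.8031
Sk₂ < 0 ⇒ mean < median ⇒ left-skewed (negative skew).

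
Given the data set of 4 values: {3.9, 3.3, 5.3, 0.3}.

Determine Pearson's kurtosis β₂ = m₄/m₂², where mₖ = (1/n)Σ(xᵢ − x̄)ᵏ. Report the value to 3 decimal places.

x̄ = 3.2000
Σ(xᵢ − x̄)² = 13.3200 ⇒ m₂ = 3.33000
Σ(xᵢ − x̄)⁴ = 90.4164 ⇒ m₄ = 22.60410
m₂² = 11.08890
β₂ = m₄/m₂² = 22.60410 / 11.08890 ≈ 2.038

2.038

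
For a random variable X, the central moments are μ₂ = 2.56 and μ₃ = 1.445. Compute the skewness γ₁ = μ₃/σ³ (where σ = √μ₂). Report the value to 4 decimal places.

σ = √μ₂ = √2.56 = 1.60000
σ³ = μ₂^(3/2) = 4.09600
γ₁ = μ₃/σ³ = 1.445 / 4.09600 ≈ 0.3528

0.3528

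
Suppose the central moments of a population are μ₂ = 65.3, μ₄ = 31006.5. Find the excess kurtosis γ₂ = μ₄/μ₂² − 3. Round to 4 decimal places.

μ₂² = 65.3² = 4264.09000
μ₄/μ₂² = 31006.5 / 4264.09000 = 7.27154
γ₂ = 7.27154 − 3 ≈ 4.2715

4.2715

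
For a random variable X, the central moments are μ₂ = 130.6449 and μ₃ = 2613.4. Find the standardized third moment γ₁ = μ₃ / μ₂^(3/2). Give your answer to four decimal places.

σ = √μ₂ = √130.6449 = 11.43000
σ³ = μ₂^(3/2) = 1493.27121
γ₁ = μ₃/σ³ = 2613.4 / 1493.27121 ≈ 1.7501

1.7501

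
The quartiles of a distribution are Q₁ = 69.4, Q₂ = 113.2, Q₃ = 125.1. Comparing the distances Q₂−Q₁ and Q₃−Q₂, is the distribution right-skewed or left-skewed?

left-skewed

Q₂ − Q₁ = 43.8;  Q₃ − Q₂ = 11.9
Q₂ − Q₁ > Q₃ − Q₂ ⇒ the lower half is more spread out ⇒ left-skewed.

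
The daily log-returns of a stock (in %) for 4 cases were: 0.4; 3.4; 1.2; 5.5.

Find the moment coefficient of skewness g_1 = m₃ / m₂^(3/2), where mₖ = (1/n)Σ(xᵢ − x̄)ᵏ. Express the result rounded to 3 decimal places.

x̄ = (0.4 + 3.4 + 1.2 + 5.5) / 4 = 2.6250
deviations (xᵢ − x̄): -2.2250, 0.7750, -1.4250, 2.8750
Σ(xᵢ − x̄)² = 15.8475 ⇒ m₂ = 15.8475/4 = 3.96188
Σ(xᵢ − x̄)³ = 10.3204 ⇒ m₃ = 10.3204/4 = 2.58009
m₂^(3/2) = 3.96188^(1.5) = 7.88590
g_1 = m₃ / m₂^(3/2) = 2.58009 / 7.88590 ≈ 0.327

0.327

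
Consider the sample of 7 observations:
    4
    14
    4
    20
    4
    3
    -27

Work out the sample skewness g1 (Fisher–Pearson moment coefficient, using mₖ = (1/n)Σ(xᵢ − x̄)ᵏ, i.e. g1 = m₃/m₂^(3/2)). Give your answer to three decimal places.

-1.186

x̄ = (4 + 14 + 4 + 20 + 4 + 3 - 27) / 7 = 3.1429
deviations (xᵢ − x̄): 0.8571, 10.8571, 0.8571, 16.8571, 0.8571, -0.1429, -30.1429
Σ(xᵢ − x̄)² = 1312.8571 ⇒ m₂ = 1312.8571/7 = 187.55102
Σ(xᵢ − x̄)³ = -21315.6735 ⇒ m₃ = -21315.6735/7 = -3045.09621
m₂^(3/2) = 187.55102^(1.5) = 2568.49750
g1 = m₃ / m₂^(3/2) = -3045.09621 / 2568.49750 ≈ -1.186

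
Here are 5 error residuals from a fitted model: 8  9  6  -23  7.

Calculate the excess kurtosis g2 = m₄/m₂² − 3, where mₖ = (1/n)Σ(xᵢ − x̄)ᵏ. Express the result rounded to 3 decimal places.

x̄ = 1.4000
Σ(xᵢ − x̄)² = 749.2000 ⇒ m₂ = 149.84000
Σ(xᵢ − x̄)⁴ = 361118.4160 ⇒ m₄ = 72223.68320
m₂² = 22452.02560
g2 = m₄/m₂² − 3 = 3.21680 − 3 ≈ 0.217

0.217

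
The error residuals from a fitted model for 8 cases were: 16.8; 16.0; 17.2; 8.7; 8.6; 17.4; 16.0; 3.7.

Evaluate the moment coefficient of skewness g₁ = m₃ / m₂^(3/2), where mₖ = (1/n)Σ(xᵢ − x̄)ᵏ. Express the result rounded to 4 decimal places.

-0.7655

x̄ = (16.8 + 16.0 + 17.2 + 8.7 + 8.6 + 17.4 + 16.0 + 3.7) / 8 = 13.0500
deviations (xᵢ − x̄): 3.7500, 2.9500, 4.1500, -4.3500, -4.4500, 4.3500, 2.9500, -9.3500
Σ(xᵢ − x̄)² = 193.7600 ⇒ m₂ = 193.7600/8 = 24.22000
Σ(xᵢ − x̄)³ = -729.9690 ⇒ m₃ = -729.9690/8 = -91.24612
m₂^(3/2) = 24.22000^(1.5) = 119.19587
g₁ = m₃ / m₂^(3/2) = -91.24612 / 119.19587 ≈ -0.7655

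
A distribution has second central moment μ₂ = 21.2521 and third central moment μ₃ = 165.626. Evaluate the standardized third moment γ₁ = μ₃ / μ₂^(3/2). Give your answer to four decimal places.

1.6905

σ = √μ₂ = √21.2521 = 4.61000
σ³ = μ₂^(3/2) = 97.97218
γ₁ = μ₃/σ³ = 165.626 / 97.97218 ≈ 1.6905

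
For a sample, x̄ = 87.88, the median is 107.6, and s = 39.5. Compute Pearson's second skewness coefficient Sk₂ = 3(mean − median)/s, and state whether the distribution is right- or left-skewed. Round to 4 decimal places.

-1.4977, left-skewed

Sk₂ = 3(87.88 − 107.6) / 39.5 = 3 × -19.7200 / 39.5
    = -59.1600 / 39.5 ≈ -1.4977
Sk₂ < 0 ⇒ mean < median ⇒ left-skewed (negative skew).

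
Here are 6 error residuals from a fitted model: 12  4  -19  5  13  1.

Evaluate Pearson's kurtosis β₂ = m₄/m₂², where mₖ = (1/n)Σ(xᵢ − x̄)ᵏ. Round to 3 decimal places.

3.168

x̄ = 2.6667
Σ(xᵢ − x̄)² = 673.3333 ⇒ m₂ = 112.22222
Σ(xᵢ − x̄)⁴ = 239408.4444 ⇒ m₄ = 39901.40741
m₂² = 12593.82716
β₂ = m₄/m₂² = 39901.40741 / 12593.82716 ≈ 3.168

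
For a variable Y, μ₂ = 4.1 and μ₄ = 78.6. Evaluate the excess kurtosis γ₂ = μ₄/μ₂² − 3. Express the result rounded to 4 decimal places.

μ₂² = 4.1² = 16.81000
μ₄/μ₂² = 78.6 / 16.81000 = 4.67579
γ₂ = 4.67579 − 3 ≈ 1.6758

1.6758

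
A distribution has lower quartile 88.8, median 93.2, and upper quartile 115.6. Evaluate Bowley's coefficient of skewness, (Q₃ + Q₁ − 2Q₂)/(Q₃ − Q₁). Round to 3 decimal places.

0.672

numerator: Q₃ + Q₁ − 2Q₂ = 115.6 + 88.8 − 2×93.2 = 18.0000
denominator: Q₃ − Q₁ = 115.6 − 88.8 = 26.8000
Bowley skewness = 18.0000 / 26.8000 ≈ 0.672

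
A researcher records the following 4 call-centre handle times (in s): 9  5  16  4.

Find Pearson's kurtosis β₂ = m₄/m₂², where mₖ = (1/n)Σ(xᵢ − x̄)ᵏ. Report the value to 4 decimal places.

x̄ = 8.5000
Σ(xᵢ − x̄)² = 89.0000 ⇒ m₂ = 22.25000
Σ(xᵢ − x̄)⁴ = 3724.2500 ⇒ m₄ = 931.06250
m₂² = 495.06250
β₂ = m₄/m₂² = 931.06250 / 495.06250 ≈ 1.8807

1.8807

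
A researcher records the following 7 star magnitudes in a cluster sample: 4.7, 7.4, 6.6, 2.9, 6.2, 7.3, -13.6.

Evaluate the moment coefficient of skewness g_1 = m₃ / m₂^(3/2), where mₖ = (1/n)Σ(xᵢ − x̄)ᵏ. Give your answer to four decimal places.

x̄ = (4.7 + 7.4 + 6.6 + 2.9 + 6.2 + 7.3 - 13.6) / 7 = 3.0714
deviations (xᵢ − x̄): 1.6286, 4.3286, 3.5286, -0.1714, 3.1286, 4.2286, -16.6714
Σ(xᵢ − x̄)² = 339.4743 ⇒ m₂ = 339.4743/7 = 48.49633
Σ(xᵢ − x̄)³ = -4398.0160 ⇒ m₃ = -4398.0160/7 = -628.28801
m₂^(3/2) = 48.49633^(1.5) = 337.72504
g_1 = m₃ / m₂^(3/2) = -628.28801 / 337.72504 ≈ -1.8604

-1.8604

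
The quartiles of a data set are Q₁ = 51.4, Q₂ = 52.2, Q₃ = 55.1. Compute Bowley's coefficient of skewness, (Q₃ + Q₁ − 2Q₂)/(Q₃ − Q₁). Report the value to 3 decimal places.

0.568

numerator: Q₃ + Q₁ − 2Q₂ = 55.1 + 51.4 − 2×52.2 = 2.1000
denominator: Q₃ − Q₁ = 55.1 − 51.4 = 3.7000
Bowley skewness = 2.1000 / 3.7000 ≈ 0.568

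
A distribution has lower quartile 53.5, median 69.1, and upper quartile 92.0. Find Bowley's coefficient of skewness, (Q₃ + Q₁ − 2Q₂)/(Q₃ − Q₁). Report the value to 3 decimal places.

0.190

numerator: Q₃ + Q₁ − 2Q₂ = 92.0 + 53.5 − 2×69.1 = 7.3000
denominator: Q₃ − Q₁ = 92.0 − 53.5 = 38.5000
Bowley skewness = 7.3000 / 38.5000 ≈ 0.190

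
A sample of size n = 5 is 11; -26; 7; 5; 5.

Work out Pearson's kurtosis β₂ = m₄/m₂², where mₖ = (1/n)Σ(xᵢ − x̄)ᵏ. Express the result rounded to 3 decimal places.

3.127

x̄ = 0.4000
Σ(xᵢ − x̄)² = 895.2000 ⇒ m₂ = 179.04000
Σ(xᵢ − x̄)⁴ = 501170.9760 ⇒ m₄ = 100234.19520
m₂² = 32055.32160
β₂ = m₄/m₂² = 100234.19520 / 32055.32160 ≈ 3.127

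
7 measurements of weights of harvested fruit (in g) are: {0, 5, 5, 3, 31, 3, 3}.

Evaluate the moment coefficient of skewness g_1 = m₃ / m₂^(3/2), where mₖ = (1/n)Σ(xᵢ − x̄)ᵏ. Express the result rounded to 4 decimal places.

1.9332

x̄ = (0 + 5 + 5 + 3 + 31 + 3 + 3) / 7 = 7.1429
deviations (xᵢ − x̄): -7.1429, -2.1429, -2.1429, -4.1429, 23.8571, -4.1429, -4.1429
Σ(xᵢ − x̄)² = 680.8571 ⇒ m₂ = 680.8571/7 = 97.26531
Σ(xᵢ − x̄)³ = 12981.1837 ⇒ m₃ = 12981.1837/7 = 1854.45481
m₂^(3/2) = 97.26531^(1.5) = 959.26133
g_1 = m₃ / m₂^(3/2) = 1854.45481 / 959.26133 ≈ 1.9332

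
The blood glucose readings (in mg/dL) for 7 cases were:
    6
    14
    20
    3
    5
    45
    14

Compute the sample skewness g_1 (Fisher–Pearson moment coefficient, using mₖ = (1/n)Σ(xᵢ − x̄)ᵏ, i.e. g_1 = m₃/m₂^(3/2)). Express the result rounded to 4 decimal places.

1.3503

x̄ = (6 + 14 + 20 + 3 + 5 + 45 + 14) / 7 = 15.2857
deviations (xᵢ − x̄): -9.2857, -1.2857, 4.7143, -12.2857, -10.2857, 29.7143, -1.2857
Σ(xᵢ − x̄)² = 1251.4286 ⇒ m₂ = 1251.4286/7 = 178.77551
Σ(xᵢ − x̄)³ = 22593.1837 ⇒ m₃ = 22593.1837/7 = 3227.59767
m₂^(3/2) = 178.77551^(1.5) = 2390.35299
g_1 = m₃ / m₂^(3/2) = 3227.59767 / 2390.35299 ≈ 1.3503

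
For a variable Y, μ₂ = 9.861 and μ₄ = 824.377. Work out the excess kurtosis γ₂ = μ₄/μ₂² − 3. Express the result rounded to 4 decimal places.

μ₂² = 9.861² = 97.23932
μ₄/μ₂² = 824.377 / 97.23932 = 8.47782
γ₂ = 8.47782 − 3 ≈ 5.4778

5.4778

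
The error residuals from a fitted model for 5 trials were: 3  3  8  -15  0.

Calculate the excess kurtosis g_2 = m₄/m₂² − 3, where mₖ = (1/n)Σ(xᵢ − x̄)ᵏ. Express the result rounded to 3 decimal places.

-0.200

x̄ = -0.2000
Σ(xᵢ − x̄)² = 306.8000 ⇒ m₂ = 61.36000
Σ(xᵢ − x̄)⁴ = 52709.4560 ⇒ m₄ = 10541.89120
m₂² = 3765.04960
g_2 = m₄/m₂² − 3 = 2.79993 − 3 ≈ -0.200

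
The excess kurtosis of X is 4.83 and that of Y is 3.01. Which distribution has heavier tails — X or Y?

Higher excess kurtosis ⇒ heavier tails relative to the normal distribution.
4.83 vs 3.01: the larger is 4.83, so X has heavier tails.

X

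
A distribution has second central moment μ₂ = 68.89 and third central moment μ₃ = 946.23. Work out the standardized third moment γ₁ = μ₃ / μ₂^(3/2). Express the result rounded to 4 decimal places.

1.6549

σ = √μ₂ = √68.89 = 8.30000
σ³ = μ₂^(3/2) = 571.78700
γ₁ = μ₃/σ³ = 946.23 / 571.78700 ≈ 1.6549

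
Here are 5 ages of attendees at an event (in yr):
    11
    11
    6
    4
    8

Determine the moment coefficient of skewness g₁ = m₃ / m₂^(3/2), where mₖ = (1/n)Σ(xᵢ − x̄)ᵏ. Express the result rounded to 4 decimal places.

x̄ = (11 + 11 + 6 + 4 + 8) / 5 = 8.0000
deviations (xᵢ − x̄): 3.0000, 3.0000, -2.0000, -4.0000, 0.0000
Σ(xᵢ − x̄)² = 38.0000 ⇒ m₂ = 38.0000/5 = 7.60000
Σ(xᵢ − x̄)³ = -18.0000 ⇒ m₃ = -18.0000/5 = -3.60000
m₂^(3/2) = 7.60000^(1.5) = 20.95175
g₁ = m₃ / m₂^(3/2) = -3.60000 / 20.95175 ≈ -0.1718

-0.1718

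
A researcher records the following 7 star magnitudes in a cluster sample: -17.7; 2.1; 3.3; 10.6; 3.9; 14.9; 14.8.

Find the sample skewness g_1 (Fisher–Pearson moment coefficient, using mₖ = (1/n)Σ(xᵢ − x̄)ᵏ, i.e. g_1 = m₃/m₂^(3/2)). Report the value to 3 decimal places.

-1.109

x̄ = (-17.7 + 2.1 + 3.3 + 10.6 + 3.9 + 14.9 + 14.8) / 7 = 4.5571
deviations (xᵢ − x̄): -22.2571, -2.4571, -1.2571, 6.0429, -0.6571, 10.3429, 10.2429
Σ(xᵢ − x̄)² = 751.8371 ⇒ m₂ = 751.8371/7 = 107.40531
Σ(xᵢ − x̄)³ = -8641.1317 ⇒ m₃ = -8641.1317/7 = -1234.44738
m₂^(3/2) = 107.40531^(1.5) = 1113.11134
g_1 = m₃ / m₂^(3/2) = -1234.44738 / 1113.11134 ≈ -1.109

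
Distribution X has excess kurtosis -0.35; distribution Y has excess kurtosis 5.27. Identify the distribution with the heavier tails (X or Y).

Y

Higher excess kurtosis ⇒ heavier tails relative to the normal distribution.
-0.35 vs 5.27: the larger is 5.27, so Y has heavier tails. (Y is leptokurtic — heavier-than-normal tails; the other is platykurtic.)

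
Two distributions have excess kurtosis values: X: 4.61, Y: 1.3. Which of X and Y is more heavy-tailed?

X

Higher excess kurtosis ⇒ heavier tails relative to the normal distribution.
4.61 vs 1.3: the larger is 4.61, so X has heavier tails.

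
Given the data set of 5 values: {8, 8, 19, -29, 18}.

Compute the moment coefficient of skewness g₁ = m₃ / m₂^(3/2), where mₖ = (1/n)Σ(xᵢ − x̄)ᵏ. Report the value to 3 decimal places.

x̄ = (8 + 8 + 19 - 29 + 18) / 5 = 4.8000
deviations (xᵢ − x̄): 3.2000, 3.2000, 14.2000, -33.8000, 13.2000
Σ(xᵢ − x̄)² = 1538.8000 ⇒ m₂ = 1538.8000/5 = 307.76000
Σ(xᵢ − x̄)³ = -33385.6800 ⇒ m₃ = -33385.6800/5 = -6677.13600
m₂^(3/2) = 307.76000^(1.5) = 5399.06132
g₁ = m₃ / m₂^(3/2) = -6677.13600 / 5399.06132 ≈ -1.237

-1.237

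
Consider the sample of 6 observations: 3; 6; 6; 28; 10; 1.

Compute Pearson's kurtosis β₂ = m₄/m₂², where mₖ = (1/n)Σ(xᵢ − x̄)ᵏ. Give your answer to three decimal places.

3.538

x̄ = 9.0000
Σ(xᵢ − x̄)² = 480.0000 ⇒ m₂ = 80.00000
Σ(xᵢ − x̄)⁴ = 135876.0000 ⇒ m₄ = 22646.00000
m₂² = 6400.00000
β₂ = m₄/m₂² = 22646.00000 / 6400.00000 ≈ 3.538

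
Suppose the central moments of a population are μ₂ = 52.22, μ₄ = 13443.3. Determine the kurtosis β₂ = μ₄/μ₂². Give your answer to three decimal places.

4.930

μ₂² = 52.22² = 2726.92840
μ₄/μ₂² = 13443.3 / 2726.92840 = 4.92983
β₂ ≈ 4.930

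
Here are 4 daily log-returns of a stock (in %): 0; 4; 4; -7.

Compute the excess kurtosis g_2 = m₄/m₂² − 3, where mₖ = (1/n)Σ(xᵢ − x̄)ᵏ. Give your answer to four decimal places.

-1.0625

x̄ = 0.2500
Σ(xᵢ − x̄)² = 80.7500 ⇒ m₂ = 20.18750
Σ(xᵢ − x̄)⁴ = 3158.3281 ⇒ m₄ = 789.58203
m₂² = 407.53516
g_2 = m₄/m₂² − 3 = 1.93746 − 3 ≈ -1.0625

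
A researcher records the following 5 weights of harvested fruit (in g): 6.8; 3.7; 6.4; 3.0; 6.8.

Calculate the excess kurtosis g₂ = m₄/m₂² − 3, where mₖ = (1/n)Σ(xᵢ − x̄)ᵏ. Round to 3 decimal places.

x̄ = 5.3400
Σ(xᵢ − x̄)² = 13.5520 ⇒ m₂ = 2.71040
Σ(xᵢ − x̄)⁴ = 47.5661 ⇒ m₄ = 9.51321
m₂² = 7.34627
g₂ = m₄/m₂² − 3 = 1.29497 − 3 ≈ -1.705

-1.705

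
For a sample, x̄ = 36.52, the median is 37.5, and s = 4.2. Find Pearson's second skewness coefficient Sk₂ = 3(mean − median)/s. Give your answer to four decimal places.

Sk₂ = 3(36.52 − 37.5) / 4.2 = 3 × -0.9800 / 4.2
    = -2.9400 / 4.2 ≈ -0.7000

-0.7000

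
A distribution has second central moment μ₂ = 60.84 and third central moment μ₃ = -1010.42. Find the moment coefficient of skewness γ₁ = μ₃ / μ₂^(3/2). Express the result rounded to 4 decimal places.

σ = √μ₂ = √60.84 = 7.80000
σ³ = μ₂^(3/2) = 474.55200
γ₁ = μ₃/σ³ = -1010.42 / 474.55200 ≈ -2.1292

-2.1292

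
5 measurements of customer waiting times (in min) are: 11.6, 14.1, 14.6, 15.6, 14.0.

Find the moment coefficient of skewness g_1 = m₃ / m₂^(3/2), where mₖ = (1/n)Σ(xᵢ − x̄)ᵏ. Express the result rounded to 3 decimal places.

x̄ = (11.6 + 14.1 + 14.6 + 15.6 + 14.0) / 5 = 13.9800
deviations (xᵢ − x̄): -2.3800, 0.1200, 0.6200, 1.6200, 0.0200
Σ(xᵢ − x̄)² = 8.6880 ⇒ m₂ = 8.6880/5 = 1.73760
Σ(xᵢ − x̄)³ = -8.9897 ⇒ m₃ = -8.9897/5 = -1.79794
m₂^(3/2) = 1.73760^(1.5) = 2.29047
g_1 = m₃ / m₂^(3/2) = -1.79794 / 2.29047 ≈ -0.785

-0.785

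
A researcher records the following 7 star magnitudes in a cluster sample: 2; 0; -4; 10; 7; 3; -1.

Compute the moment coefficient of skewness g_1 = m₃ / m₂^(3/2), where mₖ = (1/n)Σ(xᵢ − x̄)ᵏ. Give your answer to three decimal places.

x̄ = (2 + 0 - 4 + 10 + 7 + 3 - 1) / 7 = 2.4286
deviations (xᵢ − x̄): -0.4286, -2.4286, -6.4286, 7.5714, 4.5714, 0.5714, -3.4286
Σ(xᵢ − x̄)² = 137.7143 ⇒ m₂ = 137.7143/7 = 19.67347
Σ(xᵢ − x̄)³ = 209.3878 ⇒ m₃ = 209.3878/7 = 29.91254
m₂^(3/2) = 19.67347^(1.5) = 87.26125
g_1 = m₃ / m₂^(3/2) = 29.91254 / 87.26125 ≈ 0.343

0.343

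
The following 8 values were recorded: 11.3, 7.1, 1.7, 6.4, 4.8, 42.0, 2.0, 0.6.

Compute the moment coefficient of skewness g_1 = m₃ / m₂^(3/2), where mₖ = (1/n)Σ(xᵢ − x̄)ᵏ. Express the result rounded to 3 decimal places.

1.985

x̄ = (11.3 + 7.1 + 1.7 + 6.4 + 4.8 + 42.0 + 2.0 + 0.6) / 8 = 9.4875
deviations (xᵢ − x̄): 1.8125, -2.3875, -7.7875, -3.0875, -4.6875, 32.5125, -7.4875, -8.8875
Σ(xᵢ − x̄)² = 1293.2488 ⇒ m₂ = 1293.2488/8 = 161.65609
Σ(xᵢ − x̄)³ = 32633.6198 ⇒ m₃ = 32633.6198/8 = 4079.20248
m₂^(3/2) = 161.65609^(1.5) = 2055.36104
g_1 = m₃ / m₂^(3/2) = 4079.20248 / 2055.36104 ≈ 1.985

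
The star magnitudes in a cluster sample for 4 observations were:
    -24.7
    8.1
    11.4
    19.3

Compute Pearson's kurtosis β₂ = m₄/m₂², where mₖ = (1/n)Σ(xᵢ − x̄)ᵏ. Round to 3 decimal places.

x̄ = 3.5250
Σ(xᵢ − x̄)² = 1128.4475 ⇒ m₂ = 282.11188
Σ(xᵢ − x̄)⁴ = 700862.8807 ⇒ m₄ = 175215.72017
m₂² = 79587.11002
β₂ = m₄/m₂² = 175215.72017 / 79587.11002 ≈ 2.202

2.202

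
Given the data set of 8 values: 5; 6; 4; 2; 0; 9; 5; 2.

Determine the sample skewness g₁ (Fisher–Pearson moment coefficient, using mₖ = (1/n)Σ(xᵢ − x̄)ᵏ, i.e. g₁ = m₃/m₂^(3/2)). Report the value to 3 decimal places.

x̄ = (5 + 6 + 4 + 2 + 0 + 9 + 5 + 2) / 8 = 4.1250
deviations (xᵢ − x̄): 0.8750, 1.8750, -0.1250, -2.1250, -4.1250, 4.8750, 0.8750, -2.1250
Σ(xᵢ − x̄)² = 54.8750 ⇒ m₂ = 54.8750/8 = 6.85938
Σ(xᵢ − x̄)³ = 34.4063 ⇒ m₃ = 34.4063/8 = 4.30078
m₂^(3/2) = 6.85938^(1.5) = 17.96498
g₁ = m₃ / m₂^(3/2) = 4.30078 / 17.96498 ≈ 0.239

0.239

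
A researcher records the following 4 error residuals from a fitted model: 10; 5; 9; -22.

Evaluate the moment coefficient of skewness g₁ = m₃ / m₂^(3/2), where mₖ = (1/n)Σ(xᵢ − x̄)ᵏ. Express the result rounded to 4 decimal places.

x̄ = (10 + 5 + 9 - 22) / 4 = 0.5000
deviations (xᵢ − x̄): 9.5000, 4.5000, 8.5000, -22.5000
Σ(xᵢ − x̄)² = 689.0000 ⇒ m₂ = 689.0000/4 = 172.25000
Σ(xᵢ − x̄)³ = -9828.0000 ⇒ m₃ = -9828.0000/4 = -2457.00000
m₂^(3/2) = 172.25000^(1.5) = 2260.67872
g₁ = m₃ / m₂^(3/2) = -2457.00000 / 2260.67872 ≈ -1.0868

-1.0868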